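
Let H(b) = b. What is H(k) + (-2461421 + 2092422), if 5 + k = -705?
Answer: -369709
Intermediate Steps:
k = -710 (k = -5 - 705 = -710)
H(k) + (-2461421 + 2092422) = -710 + (-2461421 + 2092422) = -710 - 368999 = -369709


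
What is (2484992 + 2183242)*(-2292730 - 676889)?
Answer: -13862876382846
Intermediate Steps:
(2484992 + 2183242)*(-2292730 - 676889) = 4668234*(-2969619) = -13862876382846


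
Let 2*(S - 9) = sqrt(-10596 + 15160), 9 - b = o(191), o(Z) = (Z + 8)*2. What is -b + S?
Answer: 398 + sqrt(1141) ≈ 431.78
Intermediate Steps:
o(Z) = 16 + 2*Z (o(Z) = (8 + Z)*2 = 16 + 2*Z)
b = -389 (b = 9 - (16 + 2*191) = 9 - (16 + 382) = 9 - 1*398 = 9 - 398 = -389)
S = 9 + sqrt(1141) (S = 9 + sqrt(-10596 + 15160)/2 = 9 + sqrt(4564)/2 = 9 + (2*sqrt(1141))/2 = 9 + sqrt(1141) ≈ 42.779)
-b + S = -1*(-389) + (9 + sqrt(1141)) = 389 + (9 + sqrt(1141)) = 398 + sqrt(1141)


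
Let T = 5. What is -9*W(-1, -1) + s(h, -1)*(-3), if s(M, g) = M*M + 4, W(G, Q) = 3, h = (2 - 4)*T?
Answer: -339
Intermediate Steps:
h = -10 (h = (2 - 4)*5 = -2*5 = -10)
s(M, g) = 4 + M² (s(M, g) = M² + 4 = 4 + M²)
-9*W(-1, -1) + s(h, -1)*(-3) = -9*3 + (4 + (-10)²)*(-3) = -27 + (4 + 100)*(-3) = -27 + 104*(-3) = -27 - 312 = -339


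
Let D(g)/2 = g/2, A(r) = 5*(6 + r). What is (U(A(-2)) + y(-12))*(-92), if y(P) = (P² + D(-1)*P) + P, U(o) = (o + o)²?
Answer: -160448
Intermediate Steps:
A(r) = 30 + 5*r
D(g) = g (D(g) = 2*(g/2) = g)
U(o) = 4*o² (U(o) = (2*o)² = 4*o²)
y(P) = P² (y(P) = (P² - P) + P = P²)
(U(A(-2)) + y(-12))*(-92) = (4*(30 + 5*(-2))² + (-12)²)*(-92) = (4*(30 - 10)² + 144)*(-92) = (4*20² + 144)*(-92) = (4*400 + 144)*(-92) = (1600 + 144)*(-92) = 1744*(-92) = -160448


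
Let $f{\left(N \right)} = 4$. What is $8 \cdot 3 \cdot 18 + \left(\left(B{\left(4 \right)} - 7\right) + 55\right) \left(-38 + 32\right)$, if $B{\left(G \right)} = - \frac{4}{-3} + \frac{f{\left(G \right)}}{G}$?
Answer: $130$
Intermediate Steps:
$B{\left(G \right)} = \frac{4}{3} + \frac{4}{G}$ ($B{\left(G \right)} = - \frac{4}{-3} + \frac{4}{G} = \left(-4\right) \left(- \frac{1}{3}\right) + \frac{4}{G} = \frac{4}{3} + \frac{4}{G}$)
$8 \cdot 3 \cdot 18 + \left(\left(B{\left(4 \right)} - 7\right) + 55\right) \left(-38 + 32\right) = 8 \cdot 3 \cdot 18 + \left(\left(\left(\frac{4}{3} + \frac{4}{4}\right) - 7\right) + 55\right) \left(-38 + 32\right) = 24 \cdot 18 + \left(\left(\left(\frac{4}{3} + 4 \cdot \frac{1}{4}\right) - 7\right) + 55\right) \left(-6\right) = 432 + \left(\left(\left(\frac{4}{3} + 1\right) - 7\right) + 55\right) \left(-6\right) = 432 + \left(\left(\frac{7}{3} - 7\right) + 55\right) \left(-6\right) = 432 + \left(- \frac{14}{3} + 55\right) \left(-6\right) = 432 + \frac{151}{3} \left(-6\right) = 432 - 302 = 130$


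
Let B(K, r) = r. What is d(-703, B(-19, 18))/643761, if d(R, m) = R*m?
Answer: -1406/71529 ≈ -0.019656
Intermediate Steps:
d(-703, B(-19, 18))/643761 = -703*18/643761 = -12654*1/643761 = -1406/71529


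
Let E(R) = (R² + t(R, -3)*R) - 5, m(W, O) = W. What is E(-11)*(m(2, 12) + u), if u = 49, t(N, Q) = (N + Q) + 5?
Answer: 10965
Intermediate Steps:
t(N, Q) = 5 + N + Q
E(R) = -5 + R² + R*(2 + R) (E(R) = (R² + (5 + R - 3)*R) - 5 = (R² + (2 + R)*R) - 5 = (R² + R*(2 + R)) - 5 = -5 + R² + R*(2 + R))
E(-11)*(m(2, 12) + u) = (-5 + (-11)² - 11*(2 - 11))*(2 + 49) = (-5 + 121 - 11*(-9))*51 = (-5 + 121 + 99)*51 = 215*51 = 10965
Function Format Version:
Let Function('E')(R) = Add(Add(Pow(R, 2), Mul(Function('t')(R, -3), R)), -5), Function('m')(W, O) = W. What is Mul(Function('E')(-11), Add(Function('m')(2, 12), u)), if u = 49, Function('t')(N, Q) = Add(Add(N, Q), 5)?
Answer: 10965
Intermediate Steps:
Function('t')(N, Q) = Add(5, N, Q)
Function('E')(R) = Add(-5, Pow(R, 2), Mul(R, Add(2, R))) (Function('E')(R) = Add(Add(Pow(R, 2), Mul(Add(5, R, -3), R)), -5) = Add(Add(Pow(R, 2), Mul(Add(2, R), R)), -5) = Add(Add(Pow(R, 2), Mul(R, Add(2, R))), -5) = Add(-5, Pow(R, 2), Mul(R, Add(2, R))))
Mul(Function('E')(-11), Add(Function('m')(2, 12), u)) = Mul(Add(-5, Pow(-11, 2), Mul(-11, Add(2, -11))), Add(2, 49)) = Mul(Add(-5, 121, Mul(-11, -9)), 51) = Mul(Add(-5, 121, 99), 51) = Mul(215, 51) = 10965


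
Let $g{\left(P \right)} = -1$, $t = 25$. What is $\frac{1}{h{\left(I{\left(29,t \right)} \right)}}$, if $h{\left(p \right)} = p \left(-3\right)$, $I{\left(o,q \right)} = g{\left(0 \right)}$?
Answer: $\frac{1}{3} \approx 0.33333$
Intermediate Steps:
$I{\left(o,q \right)} = -1$
$h{\left(p \right)} = - 3 p$
$\frac{1}{h{\left(I{\left(29,t \right)} \right)}} = \frac{1}{\left(-3\right) \left(-1\right)} = \frac{1}{3}$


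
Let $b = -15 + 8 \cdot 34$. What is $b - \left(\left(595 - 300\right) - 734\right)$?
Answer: $696$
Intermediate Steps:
$b = 257$ ($b = -15 + 272 = 257$)
$b - \left(\left(595 - 300\right) - 734\right) = 257 - \left(\left(595 - 300\right) - 734\right) = 257 - \left(295 - 734\right) = 257 - -439 = 257 + 439 = 696$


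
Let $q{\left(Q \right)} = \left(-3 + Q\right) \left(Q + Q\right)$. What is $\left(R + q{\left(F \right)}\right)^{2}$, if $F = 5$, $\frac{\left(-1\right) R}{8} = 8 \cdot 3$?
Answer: $29584$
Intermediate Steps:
$R = -192$ ($R = - 8 \cdot 8 \cdot 3 = \left(-8\right) 24 = -192$)
$q{\left(Q \right)} = 2 Q \left(-3 + Q\right)$ ($q{\left(Q \right)} = \left(-3 + Q\right) 2 Q = 2 Q \left(-3 + Q\right)$)
$\left(R + q{\left(F \right)}\right)^{2} = \left(-192 + 2 \cdot 5 \left(-3 + 5\right)\right)^{2} = \left(-192 + 2 \cdot 5 \cdot 2\right)^{2} = \left(-192 + 20\right)^{2} = \left(-172\right)^{2} = 29584$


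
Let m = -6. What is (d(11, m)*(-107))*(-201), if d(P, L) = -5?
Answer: -107535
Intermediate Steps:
(d(11, m)*(-107))*(-201) = -5*(-107)*(-201) = 535*(-201) = -107535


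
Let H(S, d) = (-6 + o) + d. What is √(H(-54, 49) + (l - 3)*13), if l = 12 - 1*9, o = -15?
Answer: 2*√7 ≈ 5.2915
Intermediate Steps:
l = 3 (l = 12 - 9 = 3)
H(S, d) = -21 + d (H(S, d) = (-6 - 15) + d = -21 + d)
√(H(-54, 49) + (l - 3)*13) = √((-21 + 49) + (3 - 3)*13) = √(28 + 0*13) = √(28 + 0) = √28 = 2*√7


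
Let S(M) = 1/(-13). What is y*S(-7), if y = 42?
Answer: -42/13 ≈ -3.2308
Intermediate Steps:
S(M) = -1/13
y*S(-7) = 42*(-1/13) = -42/13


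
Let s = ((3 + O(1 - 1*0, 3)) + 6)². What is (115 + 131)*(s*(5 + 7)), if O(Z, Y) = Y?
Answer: 425088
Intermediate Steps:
s = 144 (s = ((3 + 3) + 6)² = (6 + 6)² = 12² = 144)
(115 + 131)*(s*(5 + 7)) = (115 + 131)*(144*(5 + 7)) = 246*(144*12) = 246*1728 = 425088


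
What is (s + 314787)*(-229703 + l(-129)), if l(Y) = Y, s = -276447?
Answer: -8811758880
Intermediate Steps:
(s + 314787)*(-229703 + l(-129)) = (-276447 + 314787)*(-229703 - 129) = 38340*(-229832) = -8811758880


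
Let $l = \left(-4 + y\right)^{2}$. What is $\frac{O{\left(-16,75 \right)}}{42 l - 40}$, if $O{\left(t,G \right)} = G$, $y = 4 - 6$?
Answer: $\frac{75}{1472} \approx 0.050951$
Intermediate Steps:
$y = -2$ ($y = 4 - 6 = -2$)
$l = 36$ ($l = \left(-4 - 2\right)^{2} = \left(-6\right)^{2} = 36$)
$\frac{O{\left(-16,75 \right)}}{42 l - 40} = \frac{75}{42 \cdot 36 - 40} = \frac{75}{1512 - 40} = \frac{75}{1472}$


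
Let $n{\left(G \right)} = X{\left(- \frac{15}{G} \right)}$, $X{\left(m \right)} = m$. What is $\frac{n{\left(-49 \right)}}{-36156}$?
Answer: $- \frac{5}{590548} \approx -8.4667 \cdot 10^{-6}$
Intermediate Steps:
$n{\left(G \right)} = - \frac{15}{G}$
$\frac{n{\left(-49 \right)}}{-36156} = \frac{\left(-15\right) \frac{1}{-49}}{-36156} = \left(-15\right) \left(- \frac{1}{49}\right) \left(- \frac{1}{36156}\right) = \frac{15}{49} \left(- \frac{1}{36156}\right) = - \frac{5}{590548}$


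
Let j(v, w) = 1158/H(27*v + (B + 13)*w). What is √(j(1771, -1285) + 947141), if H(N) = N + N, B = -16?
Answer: √70246175481762/8612 ≈ 973.21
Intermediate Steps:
H(N) = 2*N
j(v, w) = 1158/(-6*w + 54*v) (j(v, w) = 1158/((2*(27*v + (-16 + 13)*w))) = 1158/((2*(27*v - 3*w))) = 1158/((2*(-3*w + 27*v))) = 1158/(-6*w + 54*v))
√(j(1771, -1285) + 947141) = √(193/(-1*(-1285) + 9*1771) + 947141) = √(193/(1285 + 15939) + 947141) = √(193/17224 + 947141) = √(16313556777/17224) = √70246175481762/8612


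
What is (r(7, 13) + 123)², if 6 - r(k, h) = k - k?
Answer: 16641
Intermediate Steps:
r(k, h) = 6 (r(k, h) = 6 - (k - k) = 6 - 1*0 = 6 + 0 = 6)
(r(7, 13) + 123)² = (6 + 123)² = 129² = 16641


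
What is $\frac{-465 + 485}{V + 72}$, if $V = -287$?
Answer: $- \frac{4}{43} \approx -0.093023$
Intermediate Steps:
$\frac{-465 + 485}{V + 72} = \frac{-465 + 485}{-287 + 72} = \frac{20}{-215} = 20 \left(- \frac{1}{215}\right) = - \frac{4}{43}$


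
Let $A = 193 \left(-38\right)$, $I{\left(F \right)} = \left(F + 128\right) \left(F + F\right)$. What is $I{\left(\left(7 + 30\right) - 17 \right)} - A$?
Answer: $13254$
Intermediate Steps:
$I{\left(F \right)} = 2 F \left(128 + F\right)$ ($I{\left(F \right)} = \left(128 + F\right) 2 F = 2 F \left(128 + F\right)$)
$A = -7334$
$I{\left(\left(7 + 30\right) - 17 \right)} - A = 2 \left(\left(7 + 30\right) - 17\right) \left(128 + \left(\left(7 + 30\right) - 17\right)\right) - -7334 = 2 \left(37 - 17\right) \left(128 + \left(37 - 17\right)\right) + 7334 = 2 \cdot 20 \left(128 + 20\right) + 7334 = 2 \cdot 20 \cdot 148 + 7334 = 5920 + 7334 = 13254$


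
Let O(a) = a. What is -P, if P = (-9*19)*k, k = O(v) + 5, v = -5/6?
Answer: 1425/2 ≈ 712.50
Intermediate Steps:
v = -⅚ (v = -5*⅙ = -⅚ ≈ -0.83333)
k = 25/6 (k = -⅚ + 5 = 25/6 ≈ 4.1667)
P = -1425/2 (P = -9*19*(25/6) = -171*25/6 = -1425/2 ≈ -712.50)
-P = -1*(-1425/2) = 1425/2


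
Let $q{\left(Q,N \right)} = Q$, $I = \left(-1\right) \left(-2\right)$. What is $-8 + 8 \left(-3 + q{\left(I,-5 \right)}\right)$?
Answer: $-16$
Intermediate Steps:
$I = 2$
$-8 + 8 \left(-3 + q{\left(I,-5 \right)}\right) = -8 + 8 \left(-3 + 2\right) = -8 + 8 \left(-1\right) = -8 - 8 = -16$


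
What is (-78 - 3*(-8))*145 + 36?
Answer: -7794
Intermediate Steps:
(-78 - 3*(-8))*145 + 36 = (-78 + 24)*145 + 36 = -54*145 + 36 = -7830 + 36 = -7794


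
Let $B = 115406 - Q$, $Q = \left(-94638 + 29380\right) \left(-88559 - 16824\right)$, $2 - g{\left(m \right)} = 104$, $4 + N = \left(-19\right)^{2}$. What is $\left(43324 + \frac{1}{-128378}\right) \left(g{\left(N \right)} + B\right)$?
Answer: $- \frac{19124328396229324105}{64189} \approx -2.9794 \cdot 10^{14}$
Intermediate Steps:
$N = 357$ ($N = -4 + \left(-19\right)^{2} = -4 + 361 = 357$)
$g{\left(m \right)} = -102$ ($g{\left(m \right)} = 2 - 104 = -102$)
$Q = 6877083814$ ($Q = \left(-65258\right) \left(-105383\right) = 6877083814$)
$B = -6876968408$ ($B = 115406 - 6877083814 = -6876968408$)
$\left(43324 + \frac{1}{-128378}\right) \left(g{\left(N \right)} + B\right) = \left(43324 + \frac{1}{-128378}\right) \left(-102 - 6876968408\right) = \left(43324 - \frac{1}{128378}\right) \left(-6876968510\right) = \frac{5561848471}{128378} \left(-6876968510\right) = - \frac{19124328396229324105}{64189}$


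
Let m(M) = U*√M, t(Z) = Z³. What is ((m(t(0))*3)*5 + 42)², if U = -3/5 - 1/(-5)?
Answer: 1764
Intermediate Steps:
U = -⅖ (U = -3*⅕ - 1*(-⅕) = -⅗ + ⅕ = -⅖ ≈ -0.40000)
m(M) = -2*√M/5
((m(t(0))*3)*5 + 42)² = ((-2*√(0³)/5*3)*5 + 42)² = ((-2*√0/5*3)*5 + 42)² = ((-⅖*0*3)*5 + 42)² = ((0*3)*5 + 42)² = (0*5 + 42)² = (0 + 42)² = 42² = 1764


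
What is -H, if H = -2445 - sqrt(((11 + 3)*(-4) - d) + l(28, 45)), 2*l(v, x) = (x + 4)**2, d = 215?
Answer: 2445 + 13*sqrt(22)/2 ≈ 2475.5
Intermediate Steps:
l(v, x) = (4 + x)**2/2 (l(v, x) = (x + 4)**2/2 = (4 + x)**2/2)
H = -2445 - 13*sqrt(22)/2 (H = -2445 - sqrt(((11 + 3)*(-4) - 1*215) + (4 + 45)**2/2) = -2445 - sqrt((14*(-4) - 215) + (1/2)*49**2) = -2445 - sqrt((-56 - 215) + (1/2)*2401) = -2445 - sqrt(-271 + 2401/2) = -2445 - sqrt(1859/2) = -2445 - 13*sqrt(22)/2 ≈ -2475.5)
-H = -(-2445 - 13*sqrt(22)/2) = 2445 + 13*sqrt(22)/2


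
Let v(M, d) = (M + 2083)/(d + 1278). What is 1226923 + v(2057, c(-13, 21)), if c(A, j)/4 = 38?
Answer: 175450403/143 ≈ 1.2269e+6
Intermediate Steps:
c(A, j) = 152 (c(A, j) = 4*38 = 152)
v(M, d) = (2083 + M)/(1278 + d)
1226923 + v(2057, c(-13, 21)) = 1226923 + (2083 + 2057)/(1278 + 152) = 1226923 + 4140/1430 = 1226923 + (1/1430)*4140 = 1226923 + 414/143 = 175450403/143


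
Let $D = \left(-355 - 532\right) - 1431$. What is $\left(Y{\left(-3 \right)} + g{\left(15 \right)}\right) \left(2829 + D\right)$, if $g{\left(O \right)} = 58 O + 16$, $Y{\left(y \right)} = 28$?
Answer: $467054$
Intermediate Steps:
$D = -2318$ ($D = -887 - 1431 = -2318$)
$g{\left(O \right)} = 16 + 58 O$
$\left(Y{\left(-3 \right)} + g{\left(15 \right)}\right) \left(2829 + D\right) = \left(28 + \left(16 + 58 \cdot 15\right)\right) \left(2829 - 2318\right) = \left(28 + \left(16 + 870\right)\right) 511 = \left(28 + 886\right) 511 = 914 \cdot 511 = 467054$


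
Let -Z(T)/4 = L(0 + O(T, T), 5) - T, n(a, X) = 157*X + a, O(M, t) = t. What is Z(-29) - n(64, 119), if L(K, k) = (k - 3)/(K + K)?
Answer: -547023/29 ≈ -18863.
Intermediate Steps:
L(K, k) = (-3 + k)/(2*K) (L(K, k) = (-3 + k)/((2*K)) = (-3 + k)*(1/(2*K)) = (-3 + k)/(2*K))
n(a, X) = a + 157*X
Z(T) = -4/T + 4*T (Z(T) = -4*((-3 + 5)/(2*(0 + T)) - T) = -4*((½)*2/T - T) = -4*(1/T - T) = -4/T + 4*T)
Z(-29) - n(64, 119) = (-4/(-29) + 4*(-29)) - (64 + 157*119) = (-4*(-1/29) - 116) - (64 + 18683) = (4/29 - 116) - 1*18747 = -3360/29 - 18747 = -547023/29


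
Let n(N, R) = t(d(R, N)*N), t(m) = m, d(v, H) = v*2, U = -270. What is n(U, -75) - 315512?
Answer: -275012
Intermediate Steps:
d(v, H) = 2*v
n(N, R) = 2*N*R (n(N, R) = (2*R)*N = 2*N*R)
n(U, -75) - 315512 = 2*(-270)*(-75) - 315512 = 40500 - 315512 = -275012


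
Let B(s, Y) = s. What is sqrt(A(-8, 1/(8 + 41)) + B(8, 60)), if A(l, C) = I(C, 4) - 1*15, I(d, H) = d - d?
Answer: I*sqrt(7) ≈ 2.6458*I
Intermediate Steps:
I(d, H) = 0
A(l, C) = -15 (A(l, C) = 0 - 1*15 = 0 - 15 = -15)
sqrt(A(-8, 1/(8 + 41)) + B(8, 60)) = sqrt(-15 + 8) = sqrt(-7) = I*sqrt(7)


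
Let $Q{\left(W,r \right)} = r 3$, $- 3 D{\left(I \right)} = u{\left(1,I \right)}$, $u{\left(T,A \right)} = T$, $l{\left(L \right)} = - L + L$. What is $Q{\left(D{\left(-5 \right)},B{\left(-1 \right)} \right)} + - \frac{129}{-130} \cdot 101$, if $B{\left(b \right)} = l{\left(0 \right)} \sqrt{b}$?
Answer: $\frac{13029}{130} \approx 100.22$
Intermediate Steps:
$l{\left(L \right)} = 0$
$D{\left(I \right)} = - \frac{1}{3}$ ($D{\left(I \right)} = \left(- \frac{1}{3}\right) 1 = - \frac{1}{3}$)
$B{\left(b \right)} = 0$ ($B{\left(b \right)} = 0 \sqrt{b} = 0$)
$Q{\left(W,r \right)} = 3 r$
$Q{\left(D{\left(-5 \right)},B{\left(-1 \right)} \right)} + - \frac{129}{-130} \cdot 101 = 3 \cdot 0 + - \frac{129}{-130} \cdot 101 = 0 + \left(-129\right) \left(- \frac{1}{130}\right) 101 = 0 + \frac{129}{130} \cdot 101 = 0 + \frac{13029}{130} = \frac{13029}{130}$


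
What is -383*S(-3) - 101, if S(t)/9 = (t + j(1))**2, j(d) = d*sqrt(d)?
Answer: -13889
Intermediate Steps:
j(d) = d**(3/2)
S(t) = 9*(1 + t)**2 (S(t) = 9*(t + 1**(3/2))**2 = 9*(t + 1)**2 = 9*(1 + t)**2)
-383*S(-3) - 101 = -3447*(1 - 3)**2 - 101 = -3447*(-2)**2 - 101 = -3447*4 - 101 = -383*36 - 101 = -13788 - 101 = -13889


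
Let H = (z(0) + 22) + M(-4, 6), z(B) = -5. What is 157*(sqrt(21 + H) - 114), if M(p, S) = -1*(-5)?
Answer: -17898 + 157*sqrt(43) ≈ -16868.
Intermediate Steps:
M(p, S) = 5
H = 22 (H = (-5 + 22) + 5 = 17 + 5 = 22)
157*(sqrt(21 + H) - 114) = 157*(sqrt(21 + 22) - 114) = 157*(sqrt(43) - 114) = 157*(-114 + sqrt(43)) = -17898 + 157*sqrt(43)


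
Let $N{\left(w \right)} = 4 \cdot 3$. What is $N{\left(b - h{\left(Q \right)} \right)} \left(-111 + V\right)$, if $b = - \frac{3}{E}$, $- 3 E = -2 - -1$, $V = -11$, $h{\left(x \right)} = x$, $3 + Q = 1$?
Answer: $-1464$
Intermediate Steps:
$Q = -2$ ($Q = -3 + 1 = -2$)
$E = \frac{1}{3}$ ($E = - \frac{-2 - -1}{3} = - \frac{-2 + 1}{3} = \left(- \frac{1}{3}\right) \left(-1\right) = \frac{1}{3} \approx 0.33333$)
$b = -9$ ($b = - 3 \frac{1}{\frac{1}{3}} = \left(-3\right) 3 = -9$)
$N{\left(w \right)} = 12$
$N{\left(b - h{\left(Q \right)} \right)} \left(-111 + V\right) = 12 \left(-111 - 11\right) = 12 \left(-122\right) = -1464$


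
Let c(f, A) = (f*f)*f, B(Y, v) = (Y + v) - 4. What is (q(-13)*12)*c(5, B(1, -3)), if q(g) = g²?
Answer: 253500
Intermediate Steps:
B(Y, v) = -4 + Y + v
c(f, A) = f³ (c(f, A) = f²*f = f³)
(q(-13)*12)*c(5, B(1, -3)) = ((-13)²*12)*5³ = (169*12)*125 = 2028*125 = 253500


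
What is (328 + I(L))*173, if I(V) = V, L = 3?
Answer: 57263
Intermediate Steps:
(328 + I(L))*173 = (328 + 3)*173 = 331*173 = 57263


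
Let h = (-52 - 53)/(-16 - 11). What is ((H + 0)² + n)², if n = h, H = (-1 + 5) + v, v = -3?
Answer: 1936/81 ≈ 23.901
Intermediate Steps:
h = 35/9 (h = -105/(-27) = -105*(-1/27) = 35/9 ≈ 3.8889)
H = 1 (H = (-1 + 5) - 3 = 4 - 3 = 1)
n = 35/9 ≈ 3.8889
((H + 0)² + n)² = ((1 + 0)² + 35/9)² = (1² + 35/9)² = (1 + 35/9)² = (44/9)² = 1936/81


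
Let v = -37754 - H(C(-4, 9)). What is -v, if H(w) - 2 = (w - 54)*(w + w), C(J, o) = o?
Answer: 36946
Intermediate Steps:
H(w) = 2 + 2*w*(-54 + w) (H(w) = 2 + (w - 54)*(w + w) = 2 + (-54 + w)*(2*w) = 2 + 2*w*(-54 + w))
v = -36946 (v = -37754 - (2 - 108*9 + 2*9²) = -37754 - (2 - 972 + 2*81) = -37754 - (2 - 972 + 162) = -37754 - 1*(-808) = -37754 + 808 = -36946)
-v = -1*(-36946) = 36946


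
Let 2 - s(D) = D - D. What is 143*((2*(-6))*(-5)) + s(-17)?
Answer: 8582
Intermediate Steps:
s(D) = 2 (s(D) = 2 - (D - D) = 2 - 1*0 = 2 + 0 = 2)
143*((2*(-6))*(-5)) + s(-17) = 143*((2*(-6))*(-5)) + 2 = 143*(-12*(-5)) + 2 = 143*60 + 2 = 8580 + 2 = 8582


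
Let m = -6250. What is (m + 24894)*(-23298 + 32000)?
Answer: 162240088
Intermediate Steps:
(m + 24894)*(-23298 + 32000) = (-6250 + 24894)*(-23298 + 32000) = 18644*8702 = 162240088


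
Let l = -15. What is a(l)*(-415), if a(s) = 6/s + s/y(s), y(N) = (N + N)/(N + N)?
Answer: 6391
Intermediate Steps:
y(N) = 1 (y(N) = (2*N)/((2*N)) = (2*N)*(1/(2*N)) = 1)
a(s) = s + 6/s (a(s) = 6/s + s/1 = 6/s + s*1 = 6/s + s = s + 6/s)
a(l)*(-415) = (-15 + 6/(-15))*(-415) = (-15 + 6*(-1/15))*(-415) = (-15 - 2/5)*(-415) = -77/5*(-415) = 6391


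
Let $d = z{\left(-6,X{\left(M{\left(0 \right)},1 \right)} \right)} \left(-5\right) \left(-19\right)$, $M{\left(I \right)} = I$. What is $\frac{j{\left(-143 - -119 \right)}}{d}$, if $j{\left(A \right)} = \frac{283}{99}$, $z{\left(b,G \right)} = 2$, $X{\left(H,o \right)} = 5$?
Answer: $\frac{283}{18810} \approx 0.015045$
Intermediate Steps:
$j{\left(A \right)} = \frac{283}{99}$ ($j{\left(A \right)} = 283 \cdot \frac{1}{99} = \frac{283}{99}$)
$d = 190$ ($d = 2 \left(-5\right) \left(-19\right) = \left(-10\right) \left(-19\right) = 190$)
$\frac{j{\left(-143 - -119 \right)}}{d} = \frac{283}{99 \cdot 190} = \frac{283}{99} \cdot \frac{1}{190} = \frac{283}{18810}$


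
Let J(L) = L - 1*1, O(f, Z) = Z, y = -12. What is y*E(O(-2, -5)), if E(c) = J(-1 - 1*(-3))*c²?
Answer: -300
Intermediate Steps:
J(L) = -1 + L (J(L) = L - 1 = -1 + L)
E(c) = c² (E(c) = (-1 + (-1 - 1*(-3)))*c² = (-1 + (-1 + 3))*c² = (-1 + 2)*c² = 1*c² = c²)
y*E(O(-2, -5)) = -12*(-5)² = -12*25 = -300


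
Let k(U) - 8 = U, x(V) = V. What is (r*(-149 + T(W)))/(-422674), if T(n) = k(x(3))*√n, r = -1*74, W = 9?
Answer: -4292/211337 ≈ -0.020309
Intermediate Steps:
k(U) = 8 + U
r = -74
T(n) = 11*√n (T(n) = (8 + 3)*√n = 11*√n)
(r*(-149 + T(W)))/(-422674) = -74*(-149 + 11*√9)/(-422674) = -74*(-149 + 11*3)*(-1/422674) = -74*(-149 + 33)*(-1/422674) = -74*(-116)*(-1/422674) = 8584*(-1/422674) = -4292/211337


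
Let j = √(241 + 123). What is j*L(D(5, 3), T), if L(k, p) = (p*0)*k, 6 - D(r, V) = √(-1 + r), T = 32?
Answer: 0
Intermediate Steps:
D(r, V) = 6 - √(-1 + r)
L(k, p) = 0 (L(k, p) = 0*k = 0)
j = 2*√91 (j = √364 = 2*√91 ≈ 19.079)
j*L(D(5, 3), T) = (2*√91)*0 = 0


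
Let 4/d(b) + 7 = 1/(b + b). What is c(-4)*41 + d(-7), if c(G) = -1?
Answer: -4115/99 ≈ -41.566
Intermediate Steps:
d(b) = 4/(-7 + 1/(2*b)) (d(b) = 4/(-7 + 1/(b + b)) = 4/(-7 + 1/(2*b)))
c(-4)*41 + d(-7) = -1*41 - 8*(-7)/(-1 + 14*(-7)) = -41 - 8*(-7)/(-1 - 98) = -41 - 8*(-7)/(-99) = -41 - 8*(-7)*(-1/99) = -41 - 56/99 = -4115/99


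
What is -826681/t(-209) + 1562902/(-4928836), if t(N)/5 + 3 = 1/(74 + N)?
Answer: 1250146505015/22739857 ≈ 54976.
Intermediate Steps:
t(N) = -15 + 5/(74 + N)
-826681/t(-209) + 1562902/(-4928836) = -826681*(74 - 209)/(5*(-221 - 3*(-209))) + 1562902/(-4928836) = -826681*(-27/(-221 + 627)) + 1562902*(-1/4928836) = -826681/(5*(-1/135)*406) - 71041/224038 = -826681/(-406/27) - 71041/224038 = -826681*(-27/406) - 71041/224038 = 22320387/406 - 71041/224038 = 1250146505015/22739857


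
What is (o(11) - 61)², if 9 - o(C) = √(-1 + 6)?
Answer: (52 + √5)² ≈ 2941.6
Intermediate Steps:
o(C) = 9 - √5 (o(C) = 9 - √(-1 + 6) = 9 - √5)
(o(11) - 61)² = ((9 - √5) - 61)² = (-52 - √5)²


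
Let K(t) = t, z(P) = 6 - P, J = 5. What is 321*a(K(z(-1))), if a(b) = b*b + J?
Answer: 17334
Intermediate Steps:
a(b) = 5 + b**2 (a(b) = b*b + 5 = b**2 + 5 = 5 + b**2)
321*a(K(z(-1))) = 321*(5 + (6 - 1*(-1))**2) = 321*(5 + (6 + 1)**2) = 321*(5 + 7**2) = 321*(5 + 49) = 321*54 = 17334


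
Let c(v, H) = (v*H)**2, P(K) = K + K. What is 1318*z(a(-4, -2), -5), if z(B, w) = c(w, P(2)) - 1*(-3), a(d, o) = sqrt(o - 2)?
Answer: 531154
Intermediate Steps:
P(K) = 2*K
a(d, o) = sqrt(-2 + o)
c(v, H) = H**2*v**2 (c(v, H) = (H*v)**2 = H**2*v**2)
z(B, w) = 3 + 16*w**2 (z(B, w) = (2*2)**2*w**2 - 1*(-3) = 4**2*w**2 + 3 = 16*w**2 + 3 = 3 + 16*w**2)
1318*z(a(-4, -2), -5) = 1318*(3 + 16*(-5)**2) = 1318*(3 + 16*25) = 1318*(3 + 400) = 1318*403 = 531154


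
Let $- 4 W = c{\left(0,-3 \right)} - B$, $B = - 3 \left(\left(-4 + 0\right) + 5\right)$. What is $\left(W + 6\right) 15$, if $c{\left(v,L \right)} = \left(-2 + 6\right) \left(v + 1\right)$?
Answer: $\frac{255}{4} \approx 63.75$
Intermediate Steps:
$c{\left(v,L \right)} = 4 + 4 v$ ($c{\left(v,L \right)} = 4 \left(1 + v\right) = 4 + 4 v$)
$B = -3$ ($B = - 3 \left(-4 + 5\right) = \left(-3\right) 1 = -3$)
$W = - \frac{7}{4}$ ($W = - \frac{\left(4 + 4 \cdot 0\right) - -3}{4} = - \frac{\left(4 + 0\right) + 3}{4} = - \frac{4 + 3}{4} = \left(- \frac{1}{4}\right) 7 = - \frac{7}{4} \approx -1.75$)
$\left(W + 6\right) 15 = \left(- \frac{7}{4} + 6\right) 15 = \frac{17}{4} \cdot 15 = \frac{255}{4}$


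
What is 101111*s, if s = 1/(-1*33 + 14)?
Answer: -101111/19 ≈ -5321.6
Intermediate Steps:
s = -1/19 (s = 1/(-33 + 14) = 1/(-19) = -1/19 ≈ -0.052632)
101111*s = 101111*(-1/19) = -101111/19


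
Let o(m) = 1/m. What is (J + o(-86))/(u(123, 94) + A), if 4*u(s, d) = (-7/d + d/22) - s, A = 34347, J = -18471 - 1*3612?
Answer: -3927419452/6103263093 ≈ -0.64349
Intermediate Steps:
J = -22083 (J = -18471 - 3612 = -22083)
u(s, d) = -7/(4*d) - s/4 + d/88 (u(s, d) = ((-7/d + d/22) - s)/4 = (-s - 7/d + d/22)/4 = -7/(4*d) - s/4 + d/88)
(J + o(-86))/(u(123, 94) + A) = (-22083 + 1/(-86))/((1/88)*(-154 + 94*(94 - 22*123))/94 + 34347) = (-22083 - 1/86)/((1/88)*(1/94)*(-154 + 94*(94 - 2706)) + 34347) = -1899139/(86*((1/88)*(1/94)*(-154 + 94*(-2612)) + 34347)) = -1899139/(86*((1/88)*(1/94)*(-154 - 245528) + 34347)) = -1899139/(86*((1/88)*(1/94)*(-245682) + 34347)) = -1899139/(86*(-122841/4136 + 34347)) = -1899139/(86*141936351/4136) = -1899139/86*4136/141936351 = -3927419452/6103263093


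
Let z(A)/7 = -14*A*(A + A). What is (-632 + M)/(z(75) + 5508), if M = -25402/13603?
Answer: 1437083/2487063696 ≈ 0.00057782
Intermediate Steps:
M = -25402/13603 (M = -25402*1/13603 = -25402/13603 ≈ -1.8674)
z(A) = -196*A² (z(A) = 7*(-14*A*(A + A)) = 7*(-14*A*2*A) = 7*(-28*A²) = -196*A²)
(-632 + M)/(z(75) + 5508) = (-632 - 25402/13603)/(-196*75² + 5508) = -8622498/(13603*(-196*5625 + 5508)) = -8622498/(13603*(-1102500 + 5508)) = -8622498/13603/(-1096992) = -8622498/13603*(-1/1096992) = 1437083/2487063696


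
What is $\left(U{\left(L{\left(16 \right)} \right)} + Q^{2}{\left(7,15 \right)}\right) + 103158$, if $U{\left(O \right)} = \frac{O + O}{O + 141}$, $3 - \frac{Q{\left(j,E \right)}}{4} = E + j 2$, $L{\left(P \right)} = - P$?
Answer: $\frac{14246718}{125} \approx 1.1397 \cdot 10^{5}$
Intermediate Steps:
$Q{\left(j,E \right)} = 12 - 8 j - 4 E$ ($Q{\left(j,E \right)} = 12 - 4 \left(E + j 2\right) = 12 - 4 \left(E + 2 j\right) = 12 - \left(4 E + 8 j\right) = 12 - 8 j - 4 E$)
$U{\left(O \right)} = \frac{2 O}{141 + O}$
$\left(U{\left(L{\left(16 \right)} \right)} + Q^{2}{\left(7,15 \right)}\right) + 103158 = \left(\frac{2 \left(\left(-1\right) 16\right)}{141 - 16} + \left(12 - 56 - 60\right)^{2}\right) + 103158 = \left(2 \left(-16\right) \frac{1}{141 - 16} + \left(12 - 56 - 60\right)^{2}\right) + 103158 = \left(2 \left(-16\right) \frac{1}{125} + \left(-104\right)^{2}\right) + 103158 = \left(2 \left(-16\right) \frac{1}{125} + 10816\right) + 103158 = \left(- \frac{32}{125} + 10816\right) + 103158 = \frac{1351968}{125} + 103158 = \frac{14246718}{125}$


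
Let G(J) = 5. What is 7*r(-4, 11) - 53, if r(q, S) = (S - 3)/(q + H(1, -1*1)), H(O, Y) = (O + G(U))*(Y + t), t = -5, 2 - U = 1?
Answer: -272/5 ≈ -54.400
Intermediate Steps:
U = 1 (U = 2 - 1*1 = 2 - 1 = 1)
H(O, Y) = (-5 + Y)*(5 + O) (H(O, Y) = (O + 5)*(Y - 5) = (5 + O)*(-5 + Y) = (-5 + Y)*(5 + O))
r(q, S) = (-3 + S)/(-36 + q) (r(q, S) = (S - 3)/(q + (-25 - 5*1 + 5*(-1*1) + 1*(-1*1))) = (-3 + S)/(q + (-25 - 5 + 5*(-1) + 1*(-1))) = (-3 + S)/(q + (-25 - 5 - 5 - 1)) = (-3 + S)/(q - 36) = (-3 + S)/(-36 + q))
7*r(-4, 11) - 53 = 7*((-3 + 11)/(-36 - 4)) - 53 = 7*(8/(-40)) - 53 = 7*(-1/40*8) - 53 = 7*(-⅕) - 53 = -7/5 - 53 = -272/5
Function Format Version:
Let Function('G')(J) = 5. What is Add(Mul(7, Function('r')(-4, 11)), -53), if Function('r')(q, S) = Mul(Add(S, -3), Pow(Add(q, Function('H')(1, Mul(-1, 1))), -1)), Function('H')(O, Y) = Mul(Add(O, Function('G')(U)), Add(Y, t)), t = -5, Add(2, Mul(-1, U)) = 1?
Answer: Rational(-272, 5) ≈ -54.400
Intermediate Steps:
U = 1 (U = Add(2, Mul(-1, 1)) = Add(2, -1) = 1)
Function('H')(O, Y) = Mul(Add(-5, Y), Add(5, O)) (Function('H')(O, Y) = Mul(Add(O, 5), Add(Y, -5)) = Mul(Add(5, O), Add(-5, Y)) = Mul(Add(-5, Y), Add(5, O)))
Function('r')(q, S) = Mul(Pow(Add(-36, q), -1), Add(-3, S)) (Function('r')(q, S) = Mul(Add(S, -3), Pow(Add(q, Add(-25, Mul(-5, 1), Mul(5, Mul(-1, 1)), Mul(1, Mul(-1, 1)))), -1)) = Mul(Add(-3, S), Pow(Add(q, Add(-25, -5, Mul(5, -1), Mul(1, -1))), -1)) = Mul(Add(-3, S), Pow(Add(q, Add(-25, -5, -5, -1)), -1)) = Mul(Add(-3, S), Pow(Add(q, -36), -1)) = Mul(Add(-3, S), Pow(Add(-36, q), -1)) = Mul(Pow(Add(-36, q), -1), Add(-3, S)))
Add(Mul(7, Function('r')(-4, 11)), -53) = Add(Mul(7, Mul(Pow(Add(-36, -4), -1), Add(-3, 11))), -53) = Add(Mul(7, Mul(Pow(-40, -1), 8)), -53) = Add(Mul(7, Mul(Rational(-1, 40), 8)), -53) = Add(Mul(7, Rational(-1, 5)), -53) = Add(Rational(-7, 5), -53) = Rational(-272, 5)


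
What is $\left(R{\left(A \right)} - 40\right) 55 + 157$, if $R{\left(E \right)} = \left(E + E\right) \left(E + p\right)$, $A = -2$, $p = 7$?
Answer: $-3143$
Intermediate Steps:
$R{\left(E \right)} = 2 E \left(7 + E\right)$ ($R{\left(E \right)} = \left(E + E\right) \left(E + 7\right) = 2 E \left(7 + E\right)$)
$\left(R{\left(A \right)} - 40\right) 55 + 157 = \left(2 \left(-2\right) \left(7 - 2\right) - 40\right) 55 + 157 = \left(2 \left(-2\right) 5 - 40\right) 55 + 157 = \left(-20 - 40\right) 55 + 157 = \left(-60\right) 55 + 157 = -3300 + 157 = -3143$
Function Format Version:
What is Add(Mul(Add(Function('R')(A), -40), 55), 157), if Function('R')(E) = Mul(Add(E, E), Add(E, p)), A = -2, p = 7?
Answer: -3143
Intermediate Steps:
Function('R')(E) = Mul(2, E, Add(7, E)) (Function('R')(E) = Mul(Add(E, E), Add(E, 7)) = Mul(Mul(2, E), Add(7, E)) = Mul(2, E, Add(7, E)))
Add(Mul(Add(Function('R')(A), -40), 55), 157) = Add(Mul(Add(Mul(2, -2, Add(7, -2)), -40), 55), 157) = Add(Mul(Add(Mul(2, -2, 5), -40), 55), 157) = Add(Mul(Add(-20, -40), 55), 157) = Add(Mul(-60, 55), 157) = Add(-3300, 157) = -3143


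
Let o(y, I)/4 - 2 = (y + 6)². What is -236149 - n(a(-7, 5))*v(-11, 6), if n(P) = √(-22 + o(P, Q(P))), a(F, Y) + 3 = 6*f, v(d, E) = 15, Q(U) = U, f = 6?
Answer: -236149 - 15*√6070 ≈ -2.3732e+5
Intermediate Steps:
o(y, I) = 8 + 4*(6 + y)² (o(y, I) = 8 + 4*(y + 6)² = 8 + 4*(6 + y)²)
a(F, Y) = 33 (a(F, Y) = -3 + 6*6 = -3 + 36 = 33)
n(P) = √(-14 + 4*(6 + P)²) (n(P) = √(-22 + (8 + 4*(6 + P)²)) = √(-14 + 4*(6 + P)²))
-236149 - n(a(-7, 5))*v(-11, 6) = -236149 - √(-14 + 4*(6 + 33)²)*15 = -236149 - √(-14 + 4*39²)*15 = -236149 - √(-14 + 4*1521)*15 = -236149 - √(-14 + 6084)*15 = -236149 - √6070*15 = -236149 - 15*√6070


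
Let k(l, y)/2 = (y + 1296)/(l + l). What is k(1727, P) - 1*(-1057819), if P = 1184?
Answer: 1826855893/1727 ≈ 1.0578e+6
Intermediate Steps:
k(l, y) = (1296 + y)/l (k(l, y) = 2*((y + 1296)/(l + l)) = 2*((1296 + y)/((2*l))) = 2*((1296 + y)*(1/(2*l))) = 2*((1296 + y)/(2*l)) = (1296 + y)/l)
k(1727, P) - 1*(-1057819) = (1296 + 1184)/1727 - 1*(-1057819) = (1/1727)*2480 + 1057819 = 2480/1727 + 1057819 = 1826855893/1727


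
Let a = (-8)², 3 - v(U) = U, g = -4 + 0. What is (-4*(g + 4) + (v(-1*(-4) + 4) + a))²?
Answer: 3481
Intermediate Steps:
g = -4
v(U) = 3 - U
a = 64
(-4*(g + 4) + (v(-1*(-4) + 4) + a))² = (-4*(-4 + 4) + ((3 - (-1*(-4) + 4)) + 64))² = (-4*0 + ((3 - (4 + 4)) + 64))² = (0 + ((3 - 1*8) + 64))² = (0 + ((3 - 8) + 64))² = (0 + (-5 + 64))² = (0 + 59)² = 59² = 3481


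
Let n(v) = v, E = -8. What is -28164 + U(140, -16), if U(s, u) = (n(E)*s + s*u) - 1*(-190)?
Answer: -31334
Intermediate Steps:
U(s, u) = 190 - 8*s + s*u (U(s, u) = (-8*s + s*u) - 1*(-190) = (-8*s + s*u) + 190 = 190 - 8*s + s*u)
-28164 + U(140, -16) = -28164 + (190 - 8*140 + 140*(-16)) = -28164 + (190 - 1120 - 2240) = -28164 - 3170 = -31334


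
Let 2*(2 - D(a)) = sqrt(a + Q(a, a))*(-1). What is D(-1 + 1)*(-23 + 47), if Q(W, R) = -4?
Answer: 48 + 24*I ≈ 48.0 + 24.0*I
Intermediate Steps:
D(a) = 2 + sqrt(-4 + a)/2 (D(a) = 2 - sqrt(a - 4)*(-1)/2 = 2 - sqrt(-4 + a)*(-1)/2 = 2 - (-1)*sqrt(-4 + a)/2 = 2 + sqrt(-4 + a)/2)
D(-1 + 1)*(-23 + 47) = (2 + sqrt(-4 + (-1 + 1))/2)*(-23 + 47) = (2 + sqrt(-4 + 0)/2)*24 = (2 + sqrt(-4)/2)*24 = (2 + (2*I)/2)*24 = (2 + I)*24 = 48 + 24*I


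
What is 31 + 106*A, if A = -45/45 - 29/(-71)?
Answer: -2251/71 ≈ -31.704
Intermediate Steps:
A = -42/71 (A = -45*1/45 - 29*(-1/71) = -1 + 29/71 = -42/71 ≈ -0.59155)
31 + 106*A = 31 + 106*(-42/71) = 31 - 4452/71 = -2251/71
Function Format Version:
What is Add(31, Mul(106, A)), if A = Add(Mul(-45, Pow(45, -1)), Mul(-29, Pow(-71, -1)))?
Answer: Rational(-2251, 71) ≈ -31.704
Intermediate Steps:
A = Rational(-42, 71) (A = Add(Mul(-45, Rational(1, 45)), Mul(-29, Rational(-1, 71))) = Add(-1, Rational(29, 71)) = Rational(-42, 71) ≈ -0.59155)
Add(31, Mul(106, A)) = Add(31, Mul(106, Rational(-42, 71))) = Add(31, Rational(-4452, 71)) = Rational(-2251, 71)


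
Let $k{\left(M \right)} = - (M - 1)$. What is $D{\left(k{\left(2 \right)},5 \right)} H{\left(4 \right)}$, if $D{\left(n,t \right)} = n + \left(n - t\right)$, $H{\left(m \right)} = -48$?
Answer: $336$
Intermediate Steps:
$k{\left(M \right)} = 1 - M$ ($k{\left(M \right)} = - (-1 + M) = 1 - M$)
$D{\left(n,t \right)} = - t + 2 n$
$D{\left(k{\left(2 \right)},5 \right)} H{\left(4 \right)} = \left(\left(-1\right) 5 + 2 \left(1 - 2\right)\right) \left(-48\right) = \left(-5 + 2 \left(1 - 2\right)\right) \left(-48\right) = \left(-5 + 2 \left(-1\right)\right) \left(-48\right) = \left(-5 - 2\right) \left(-48\right) = \left(-7\right) \left(-48\right) = 336$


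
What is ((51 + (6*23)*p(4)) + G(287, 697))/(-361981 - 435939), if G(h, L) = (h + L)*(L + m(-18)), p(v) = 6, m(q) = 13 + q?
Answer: -681807/797920 ≈ -0.85448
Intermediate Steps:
G(h, L) = (-5 + L)*(L + h) (G(h, L) = (h + L)*(L + (13 - 18)) = (L + h)*(L - 5) = (L + h)*(-5 + L) = (-5 + L)*(L + h))
((51 + (6*23)*p(4)) + G(287, 697))/(-361981 - 435939) = ((51 + (6*23)*6) + (697² - 5*697 - 5*287 + 697*287))/(-361981 - 435939) = ((51 + 138*6) + (485809 - 3485 - 1435 + 200039))/(-797920) = ((51 + 828) + 680928)*(-1/797920) = (879 + 680928)*(-1/797920) = 681807*(-1/797920) = -681807/797920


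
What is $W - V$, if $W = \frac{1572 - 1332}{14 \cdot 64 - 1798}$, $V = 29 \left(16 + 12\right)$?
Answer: $- \frac{366332}{451} \approx -812.27$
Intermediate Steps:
$V = 812$ ($V = 29 \cdot 28 = 812$)
$W = - \frac{120}{451}$ ($W = \frac{240}{896 - 1798} = \frac{240}{-902} = 240 \left(- \frac{1}{902}\right) = - \frac{120}{451} \approx -0.26608$)
$W - V = - \frac{120}{451} - 812 = - \frac{366332}{451}$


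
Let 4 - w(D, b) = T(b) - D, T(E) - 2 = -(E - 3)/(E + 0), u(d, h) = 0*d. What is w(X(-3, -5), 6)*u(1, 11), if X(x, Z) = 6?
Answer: 0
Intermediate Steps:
u(d, h) = 0
T(E) = 2 - (-3 + E)/E (T(E) = 2 - (E - 3)/(E + 0) = 2 - (-3 + E)/E)
w(D, b) = 4 + D - (3 + b)/b (w(D, b) = 4 - ((3 + b)/b - D) = 4 - (-D + (3 + b)/b) = 4 + (D - (3 + b)/b) = 4 + D - (3 + b)/b)
w(X(-3, -5), 6)*u(1, 11) = (3 + 6 - 3/6)*0 = (3 + 6 - 3*⅙)*0 = (3 + 6 - ½)*0 = (17/2)*0 = 0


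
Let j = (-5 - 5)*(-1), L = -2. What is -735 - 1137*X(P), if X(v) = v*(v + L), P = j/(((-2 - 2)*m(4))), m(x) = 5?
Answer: -8625/4 ≈ -2156.3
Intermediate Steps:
j = 10 (j = -10*(-1) = 10)
P = -½ (P = 10/(((-2 - 2)*5)) = 10/((-4*5)) = 10/(-20) = 10*(-1/20) = -½ ≈ -0.50000)
X(v) = v*(-2 + v) (X(v) = v*(v - 2) = v*(-2 + v))
-735 - 1137*X(P) = -735 - (-1137)*(-2 - ½)/2 = -735 - (-1137)*(-5)/(2*2) = -735 - 1137*5/4 = -735 - 5685/4 = -8625/4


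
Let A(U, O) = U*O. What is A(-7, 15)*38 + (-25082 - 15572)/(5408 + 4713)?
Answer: -40423444/10121 ≈ -3994.0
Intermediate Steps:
A(U, O) = O*U
A(-7, 15)*38 + (-25082 - 15572)/(5408 + 4713) = (15*(-7))*38 + (-25082 - 15572)/(5408 + 4713) = -105*38 - 40654/10121 = -3990 - 40654*1/10121 = -3990 - 40654/10121 = -40423444/10121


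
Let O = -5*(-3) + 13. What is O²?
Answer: 784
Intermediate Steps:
O = 28 (O = 15 + 13 = 28)
O² = 28² = 784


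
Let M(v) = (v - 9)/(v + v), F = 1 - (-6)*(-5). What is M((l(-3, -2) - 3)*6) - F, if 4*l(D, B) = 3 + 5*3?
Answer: 29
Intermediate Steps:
l(D, B) = 9/2 (l(D, B) = (3 + 5*3)/4 = (3 + 15)/4 = (¼)*18 = 9/2)
F = -29 (F = 1 - 2*15 = 1 - 30 = -29)
M(v) = (-9 + v)/(2*v) (M(v) = (-9 + v)/((2*v)) = (-9 + v)*(1/(2*v)) = (-9 + v)/(2*v))
M((l(-3, -2) - 3)*6) - F = (-9 + (9/2 - 3)*6)/(2*(((9/2 - 3)*6))) - 1*(-29) = (-9 + (3/2)*6)/(2*(((3/2)*6))) + 29 = (½)*(-9 + 9)/9 + 29 = (½)*(⅑)*0 + 29 = 0 + 29 = 29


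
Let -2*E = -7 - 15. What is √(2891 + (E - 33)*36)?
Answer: √2099 ≈ 45.815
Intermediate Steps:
E = 11 (E = -(-7 - 15)/2 = -½*(-22) = 11)
√(2891 + (E - 33)*36) = √(2891 + (11 - 33)*36) = √(2891 - 22*36) = √(2891 - 792) = √2099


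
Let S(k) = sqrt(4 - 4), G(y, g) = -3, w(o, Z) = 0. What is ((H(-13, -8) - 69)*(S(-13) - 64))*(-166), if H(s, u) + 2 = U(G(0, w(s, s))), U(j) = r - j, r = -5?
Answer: -775552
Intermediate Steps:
U(j) = -5 - j
H(s, u) = -4 (H(s, u) = -2 + (-5 - 1*(-3)) = -2 + (-5 + 3) = -2 - 2 = -4)
S(k) = 0 (S(k) = sqrt(0) = 0)
((H(-13, -8) - 69)*(S(-13) - 64))*(-166) = ((-4 - 69)*(0 - 64))*(-166) = -73*(-64)*(-166) = 4672*(-166) = -775552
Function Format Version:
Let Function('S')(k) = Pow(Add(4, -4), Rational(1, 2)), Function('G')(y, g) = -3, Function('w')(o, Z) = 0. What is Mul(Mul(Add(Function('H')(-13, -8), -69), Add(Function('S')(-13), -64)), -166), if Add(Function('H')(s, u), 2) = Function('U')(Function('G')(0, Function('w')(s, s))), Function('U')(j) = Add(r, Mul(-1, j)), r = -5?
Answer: -775552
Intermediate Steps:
Function('U')(j) = Add(-5, Mul(-1, j))
Function('H')(s, u) = -4 (Function('H')(s, u) = Add(-2, Add(-5, Mul(-1, -3))) = Add(-2, Add(-5, 3)) = Add(-2, -2) = -4)
Function('S')(k) = 0 (Function('S')(k) = Pow(0, Rational(1, 2)) = 0)
Mul(Mul(Add(Function('H')(-13, -8), -69), Add(Function('S')(-13), -64)), -166) = Mul(Mul(Add(-4, -69), Add(0, -64)), -166) = Mul(Mul(-73, -64), -166) = Mul(4672, -166) = -775552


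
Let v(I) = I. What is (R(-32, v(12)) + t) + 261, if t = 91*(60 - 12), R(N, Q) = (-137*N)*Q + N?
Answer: 57205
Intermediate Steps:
R(N, Q) = N - 137*N*Q (R(N, Q) = -137*N*Q + N = N - 137*N*Q)
t = 4368 (t = 91*48 = 4368)
(R(-32, v(12)) + t) + 261 = (-32*(1 - 137*12) + 4368) + 261 = (-32*(1 - 1644) + 4368) + 261 = (-32*(-1643) + 4368) + 261 = (52576 + 4368) + 261 = 56944 + 261 = 57205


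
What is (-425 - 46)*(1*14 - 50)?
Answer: 16956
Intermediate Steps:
(-425 - 46)*(1*14 - 50) = -471*(14 - 50) = -471*(-36) = 16956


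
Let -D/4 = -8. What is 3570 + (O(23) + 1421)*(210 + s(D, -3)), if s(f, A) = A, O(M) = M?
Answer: 302478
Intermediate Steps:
D = 32 (D = -4*(-8) = 32)
3570 + (O(23) + 1421)*(210 + s(D, -3)) = 3570 + (23 + 1421)*(210 - 3) = 3570 + 1444*207 = 3570 + 298908 = 302478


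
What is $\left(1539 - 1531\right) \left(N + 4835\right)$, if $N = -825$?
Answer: $32080$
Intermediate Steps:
$\left(1539 - 1531\right) \left(N + 4835\right) = \left(1539 - 1531\right) \left(-825 + 4835\right) = 8 \cdot 4010 = 32080$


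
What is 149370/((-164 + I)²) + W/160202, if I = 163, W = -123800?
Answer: 11964624470/80101 ≈ 1.4937e+5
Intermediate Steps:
149370/((-164 + I)²) + W/160202 = 149370/((-164 + 163)²) - 123800/160202 = 149370/((-1)²) - 123800*1/160202 = 149370/1 - 61900/80101 = 149370*1 - 61900/80101 = 149370 - 61900/80101 = 11964624470/80101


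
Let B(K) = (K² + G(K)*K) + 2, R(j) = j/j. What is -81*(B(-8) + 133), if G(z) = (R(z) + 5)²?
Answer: 7209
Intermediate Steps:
R(j) = 1
G(z) = 36 (G(z) = (1 + 5)² = 6² = 36)
B(K) = 2 + K² + 36*K (B(K) = (K² + 36*K) + 2 = 2 + K² + 36*K)
-81*(B(-8) + 133) = -81*((2 + (-8)² + 36*(-8)) + 133) = -81*((2 + 64 - 288) + 133) = -81*(-222 + 133) = -81*(-89) = 7209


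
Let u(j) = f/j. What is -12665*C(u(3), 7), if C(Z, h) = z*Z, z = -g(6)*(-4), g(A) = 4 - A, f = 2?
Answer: 202640/3 ≈ 67547.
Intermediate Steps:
z = -8 (z = -(4 - 1*6)*(-4) = -(4 - 6)*(-4) = -1*(-2)*(-4) = 2*(-4) = -8)
u(j) = 2/j
C(Z, h) = -8*Z
-12665*C(u(3), 7) = -(-101320)*2/3 = -12665*(-16/3) = 202640/3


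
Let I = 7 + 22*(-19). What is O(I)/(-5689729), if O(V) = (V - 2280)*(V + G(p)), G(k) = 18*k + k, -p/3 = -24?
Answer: 2575287/5689729 ≈ 0.45262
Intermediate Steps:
p = 72 (p = -3*(-24) = 72)
G(k) = 19*k
I = -411 (I = 7 - 418 = -411)
O(V) = (-2280 + V)*(1368 + V) (O(V) = (V - 2280)*(V + 19*72) = (-2280 + V)*(V + 1368) = (-2280 + V)*(1368 + V))
O(I)/(-5689729) = (-3119040 + (-411)² - 912*(-411))/(-5689729) = (-3119040 + 168921 + 374832)*(-1/5689729) = -2575287*(-1/5689729) = 2575287/5689729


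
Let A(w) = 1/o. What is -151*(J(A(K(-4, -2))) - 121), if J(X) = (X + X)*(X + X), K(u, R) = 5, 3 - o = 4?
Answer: 17667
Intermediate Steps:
o = -1 (o = 3 - 1*4 = 3 - 4 = -1)
A(w) = -1 (A(w) = 1/(-1) = -1)
J(X) = 4*X² (J(X) = (2*X)*(2*X) = 4*X²)
-151*(J(A(K(-4, -2))) - 121) = -151*(4*(-1)² - 121) = -151*(4*1 - 121) = -151*(4 - 121) = -151*(-117) = 17667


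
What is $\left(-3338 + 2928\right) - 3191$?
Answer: $-3601$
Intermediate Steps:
$\left(-3338 + 2928\right) - 3191 = -410 - 3191 = -3601$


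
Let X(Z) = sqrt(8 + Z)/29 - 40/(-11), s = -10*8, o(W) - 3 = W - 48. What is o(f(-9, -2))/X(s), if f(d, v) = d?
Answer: -2497770/169289 + 284229*I*sqrt(2)/338578 ≈ -14.754 + 1.1872*I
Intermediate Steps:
o(W) = -45 + W (o(W) = 3 + (W - 48) = 3 + (-48 + W) = -45 + W)
s = -80
X(Z) = 40/11 + sqrt(8 + Z)/29 (X(Z) = sqrt(8 + Z)*(1/29) - 40*(-1/11) = sqrt(8 + Z)/29 + 40/11 = 40/11 + sqrt(8 + Z)/29)
o(f(-9, -2))/X(s) = (-45 - 9)/(40/11 + sqrt(8 - 80)/29) = -54/(40/11 + sqrt(-72)/29) = -54/(40/11 + (6*I*sqrt(2))/29) = -54/(40/11 + 6*I*sqrt(2)/29)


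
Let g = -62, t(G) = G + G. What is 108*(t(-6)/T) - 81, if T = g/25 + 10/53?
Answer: 122607/253 ≈ 484.61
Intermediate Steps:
t(G) = 2*G
T = -3036/1325 (T = -62/25 + 10/53 = -3036/1325 ≈ -2.2913)
108*(t(-6)/T) - 81 = 108*((2*(-6))/(-3036/1325)) - 81 = 108*(-12*(-1325/3036)) - 81 = 108*(1325/253) - 81 = 143100/253 - 81 = 122607/253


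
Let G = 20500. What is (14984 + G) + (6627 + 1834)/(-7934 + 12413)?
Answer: 158941297/4479 ≈ 35486.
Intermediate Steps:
(14984 + G) + (6627 + 1834)/(-7934 + 12413) = (14984 + 20500) + (6627 + 1834)/(-7934 + 12413) = 35484 + 8461/4479 = 158941297/4479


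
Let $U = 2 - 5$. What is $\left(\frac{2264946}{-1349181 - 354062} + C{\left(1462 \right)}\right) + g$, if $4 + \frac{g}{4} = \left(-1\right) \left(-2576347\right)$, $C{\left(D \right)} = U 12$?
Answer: $\frac{17552489139702}{1703243} \approx 1.0305 \cdot 10^{7}$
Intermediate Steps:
$U = -3$ ($U = 2 - 5 = -3$)
$C{\left(D \right)} = -36$ ($C{\left(D \right)} = \left(-3\right) 12 = -36$)
$g = 10305372$ ($g = -16 + 4 \left(\left(-1\right) \left(-2576347\right)\right) = -16 + 4 \cdot 2576347 = -16 + 10305388 = 10305372$)
$\left(\frac{2264946}{-1349181 - 354062} + C{\left(1462 \right)}\right) + g = \left(\frac{2264946}{-1349181 - 354062} - 36\right) + 10305372 = \left(\frac{2264946}{-1703243} - 36\right) + 10305372 = \left(2264946 \left(- \frac{1}{1703243}\right) - 36\right) + 10305372 = \left(- \frac{2264946}{1703243} - 36\right) + 10305372 = - \frac{63581694}{1703243} + 10305372 = \frac{17552489139702}{1703243}$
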